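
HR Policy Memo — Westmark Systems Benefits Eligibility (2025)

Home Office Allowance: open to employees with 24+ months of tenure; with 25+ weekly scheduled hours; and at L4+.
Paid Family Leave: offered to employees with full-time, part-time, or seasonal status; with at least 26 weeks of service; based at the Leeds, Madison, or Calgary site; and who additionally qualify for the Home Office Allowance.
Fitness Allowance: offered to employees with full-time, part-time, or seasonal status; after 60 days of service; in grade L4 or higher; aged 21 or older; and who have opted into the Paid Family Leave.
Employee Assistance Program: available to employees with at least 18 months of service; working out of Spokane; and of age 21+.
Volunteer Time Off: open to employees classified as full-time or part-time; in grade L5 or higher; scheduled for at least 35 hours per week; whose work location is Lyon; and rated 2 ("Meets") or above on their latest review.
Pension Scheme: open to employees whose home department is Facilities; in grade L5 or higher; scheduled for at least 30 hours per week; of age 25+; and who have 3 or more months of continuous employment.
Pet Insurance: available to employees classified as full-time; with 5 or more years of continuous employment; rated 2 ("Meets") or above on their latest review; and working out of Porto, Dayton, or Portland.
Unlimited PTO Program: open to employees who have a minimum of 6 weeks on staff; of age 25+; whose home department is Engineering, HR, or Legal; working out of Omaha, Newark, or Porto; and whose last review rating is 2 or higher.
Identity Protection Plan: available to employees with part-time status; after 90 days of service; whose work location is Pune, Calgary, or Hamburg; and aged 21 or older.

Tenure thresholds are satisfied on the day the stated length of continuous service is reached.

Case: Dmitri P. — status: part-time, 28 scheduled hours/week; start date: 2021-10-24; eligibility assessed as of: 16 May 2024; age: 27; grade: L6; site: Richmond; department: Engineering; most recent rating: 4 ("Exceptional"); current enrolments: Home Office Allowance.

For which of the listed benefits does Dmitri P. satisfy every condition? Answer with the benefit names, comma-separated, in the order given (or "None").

Home Office Allowance

Service from 2021-10-24 to 16 May 2024: 935 days.
Home Office Allowance — service 935 days ≥ 24 months (≈720 days) ✓; 28 hrs/wk ≥ 25 ✓; grade L6 ≥ L4 ✓ → eligible.
Paid Family Leave — status part-time ✓; service 935 days ≥ 26 weeks (≈182 days) ✓; site Richmond ✗ (not Leeds, Madison, or Calgary) → not eligible.
Fitness Allowance — status part-time ✓; service 935 days ≥ 60 days ✓; grade L6 ≥ L4 ✓; age 27 ≥ 21 ✓; not enrolled in Paid Family Leave ✗ → not eligible.
Employee Assistance Program — service 935 days ≥ 18 months (≈540 days) ✓; site Richmond ✗ (not Spokane) → not eligible.
Volunteer Time Off — status part-time ✓; grade L6 ≥ L5 ✓; 28 hrs/wk < 35 ✗ → not eligible.
Pension Scheme — dept Engineering ✗ → not eligible.
Pet Insurance — status part-time ✗ (requires full-time) → not eligible.
Unlimited PTO Program — service 935 days ≥ 6 weeks (≈42 days) ✓; age 27 ≥ 25 ✓; dept Engineering ✓; site Richmond ✗ (not Omaha, Newark, or Porto) → not eligible.
Identity Protection Plan — status part-time ✓; service 935 days ≥ 90 days ✓; site Richmond ✗ (not Pune, Calgary, or Hamburg) → not eligible.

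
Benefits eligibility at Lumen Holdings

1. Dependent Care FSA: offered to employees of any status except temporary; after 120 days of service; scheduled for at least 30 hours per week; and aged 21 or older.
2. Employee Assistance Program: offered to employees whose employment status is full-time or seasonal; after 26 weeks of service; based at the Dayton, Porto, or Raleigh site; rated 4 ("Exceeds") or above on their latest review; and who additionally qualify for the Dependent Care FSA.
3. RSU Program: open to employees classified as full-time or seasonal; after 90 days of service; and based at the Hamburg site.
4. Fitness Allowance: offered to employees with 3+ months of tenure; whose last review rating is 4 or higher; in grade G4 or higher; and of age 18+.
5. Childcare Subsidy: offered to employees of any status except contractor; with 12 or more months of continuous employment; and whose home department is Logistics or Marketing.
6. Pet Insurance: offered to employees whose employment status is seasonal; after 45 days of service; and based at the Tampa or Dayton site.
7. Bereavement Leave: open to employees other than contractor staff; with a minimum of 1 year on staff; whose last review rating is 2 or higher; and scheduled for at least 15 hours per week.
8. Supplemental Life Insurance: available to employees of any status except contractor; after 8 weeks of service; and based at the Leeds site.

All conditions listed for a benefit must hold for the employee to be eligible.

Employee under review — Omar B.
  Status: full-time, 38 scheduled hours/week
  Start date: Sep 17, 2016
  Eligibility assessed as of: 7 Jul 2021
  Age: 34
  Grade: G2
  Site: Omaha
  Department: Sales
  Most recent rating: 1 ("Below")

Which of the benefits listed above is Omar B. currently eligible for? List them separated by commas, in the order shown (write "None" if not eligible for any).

Service from Sep 17, 2016 to 7 Jul 2021: 1754 days.
Dependent Care FSA — status full-time ✓ (not excluded); service 1754 days ≥ 120 days ✓; 38 hrs/wk ≥ 30 ✓; age 34 ≥ 21 ✓ → eligible.
Employee Assistance Program — status full-time ✓; service 1754 days ≥ 26 weeks (≈182 days) ✓; site Omaha ✗ (not Dayton, Porto, or Raleigh) → not eligible.
RSU Program — status full-time ✓; service 1754 days ≥ 90 days ✓; site Omaha ✗ (not Hamburg) → not eligible.
Fitness Allowance — service 1754 days ≥ 3 months (≈90 days) ✓; rating 1 < 4 ✗ → not eligible.
Childcare Subsidy — status full-time ✓ (not excluded); service 1754 days ≥ 12 months (≈360 days) ✓; dept Sales ✗ → not eligible.
Pet Insurance — status full-time ✗ (requires seasonal) → not eligible.
Bereavement Leave — status full-time ✓ (not excluded); service 1754 days ≥ 1 year (≈365 days) ✓; rating 1 < 2 ✗ → not eligible.
Supplemental Life Insurance — status full-time ✓ (not excluded); service 1754 days ≥ 8 weeks (≈56 days) ✓; site Omaha ✗ (not Leeds) → not eligible.

Dependent Care FSA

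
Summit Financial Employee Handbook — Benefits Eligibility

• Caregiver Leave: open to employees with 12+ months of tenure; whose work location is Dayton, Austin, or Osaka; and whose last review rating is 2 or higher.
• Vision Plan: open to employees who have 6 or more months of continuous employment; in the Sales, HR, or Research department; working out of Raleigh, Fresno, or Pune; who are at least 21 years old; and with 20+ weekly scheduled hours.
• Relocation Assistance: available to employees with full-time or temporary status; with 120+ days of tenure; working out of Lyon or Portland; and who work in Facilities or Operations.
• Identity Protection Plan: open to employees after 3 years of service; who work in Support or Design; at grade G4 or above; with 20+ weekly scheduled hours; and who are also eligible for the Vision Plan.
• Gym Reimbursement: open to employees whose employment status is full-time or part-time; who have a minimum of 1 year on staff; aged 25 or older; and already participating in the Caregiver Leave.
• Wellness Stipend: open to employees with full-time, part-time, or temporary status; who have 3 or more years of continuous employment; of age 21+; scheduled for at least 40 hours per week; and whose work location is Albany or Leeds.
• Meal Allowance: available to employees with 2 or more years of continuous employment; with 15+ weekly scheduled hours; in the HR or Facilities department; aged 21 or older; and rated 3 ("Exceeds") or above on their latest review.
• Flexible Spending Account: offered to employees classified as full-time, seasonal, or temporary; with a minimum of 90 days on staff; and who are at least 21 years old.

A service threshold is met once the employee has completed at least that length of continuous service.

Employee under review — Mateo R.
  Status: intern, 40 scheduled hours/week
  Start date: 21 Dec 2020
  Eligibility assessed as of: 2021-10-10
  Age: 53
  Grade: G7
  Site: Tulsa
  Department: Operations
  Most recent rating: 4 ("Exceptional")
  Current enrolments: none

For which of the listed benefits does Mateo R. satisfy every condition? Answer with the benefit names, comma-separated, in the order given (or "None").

Service from 21 Dec 2020 to 2021-10-10: 293 days.
Caregiver Leave — service 293 days < 12 months (≈360 days) ✗ → not eligible.
Vision Plan — service 293 days ≥ 6 months (≈180 days) ✓; dept Operations ✗ → not eligible.
Relocation Assistance — status intern ✗ (requires full-time or temporary) → not eligible.
Identity Protection Plan — service 293 days < 3 years (≈1095 days) ✗ → not eligible.
Gym Reimbursement — status intern ✗ (requires full-time or part-time) → not eligible.
Wellness Stipend — status intern ✗ (requires full-time, part-time, or temporary) → not eligible.
Meal Allowance — service 293 days < 2 years (≈730 days) ✗ → not eligible.
Flexible Spending Account — status intern ✗ (requires full-time, seasonal, or temporary) → not eligible.

None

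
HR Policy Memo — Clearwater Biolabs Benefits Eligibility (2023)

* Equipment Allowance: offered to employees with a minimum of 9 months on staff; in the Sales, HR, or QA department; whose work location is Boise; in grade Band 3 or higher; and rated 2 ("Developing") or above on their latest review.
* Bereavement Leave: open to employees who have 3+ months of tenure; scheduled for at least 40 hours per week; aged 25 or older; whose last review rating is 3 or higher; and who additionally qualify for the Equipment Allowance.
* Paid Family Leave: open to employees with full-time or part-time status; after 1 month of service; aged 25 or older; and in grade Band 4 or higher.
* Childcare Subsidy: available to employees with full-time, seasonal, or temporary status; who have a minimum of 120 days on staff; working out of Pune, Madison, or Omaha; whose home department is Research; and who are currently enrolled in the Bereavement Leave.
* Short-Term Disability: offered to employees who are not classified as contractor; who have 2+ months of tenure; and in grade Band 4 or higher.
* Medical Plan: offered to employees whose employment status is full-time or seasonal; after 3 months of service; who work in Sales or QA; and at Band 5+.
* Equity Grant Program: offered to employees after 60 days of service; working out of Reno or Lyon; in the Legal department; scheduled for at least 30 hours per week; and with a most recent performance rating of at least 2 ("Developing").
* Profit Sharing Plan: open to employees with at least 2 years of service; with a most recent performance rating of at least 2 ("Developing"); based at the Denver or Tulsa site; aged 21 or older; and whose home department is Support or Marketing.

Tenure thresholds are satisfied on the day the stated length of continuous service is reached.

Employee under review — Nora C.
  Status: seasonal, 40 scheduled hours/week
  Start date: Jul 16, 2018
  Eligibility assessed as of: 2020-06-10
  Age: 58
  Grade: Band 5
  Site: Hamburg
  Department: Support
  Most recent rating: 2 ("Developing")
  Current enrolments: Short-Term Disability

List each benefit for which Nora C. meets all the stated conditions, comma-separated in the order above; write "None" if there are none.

Short-Term Disability

Service from Jul 16, 2018 to 2020-06-10: 695 days.
Equipment Allowance — service 695 days ≥ 9 months (≈270 days) ✓; dept Support ✗ → not eligible.
Bereavement Leave — service 695 days ≥ 3 months (≈90 days) ✓; 40 hrs/wk ≥ 40 ✓; age 58 ≥ 25 ✓; rating 2 < 3 ✗ → not eligible.
Paid Family Leave — status seasonal ✗ (requires full-time or part-time) → not eligible.
Childcare Subsidy — status seasonal ✓; service 695 days ≥ 120 days ✓; site Hamburg ✗ (not Pune, Madison, or Omaha) → not eligible.
Short-Term Disability — status seasonal ✓ (not excluded); service 695 days ≥ 2 months (≈60 days) ✓; grade Band 5 ≥ Band 4 ✓ → eligible.
Medical Plan — status seasonal ✓; service 695 days ≥ 3 months (≈90 days) ✓; dept Support ✗ → not eligible.
Equity Grant Program — service 695 days ≥ 60 days ✓; site Hamburg ✗ (not Reno or Lyon) → not eligible.
Profit Sharing Plan — service 695 days < 2 years (≈730 days) ✗ → not eligible.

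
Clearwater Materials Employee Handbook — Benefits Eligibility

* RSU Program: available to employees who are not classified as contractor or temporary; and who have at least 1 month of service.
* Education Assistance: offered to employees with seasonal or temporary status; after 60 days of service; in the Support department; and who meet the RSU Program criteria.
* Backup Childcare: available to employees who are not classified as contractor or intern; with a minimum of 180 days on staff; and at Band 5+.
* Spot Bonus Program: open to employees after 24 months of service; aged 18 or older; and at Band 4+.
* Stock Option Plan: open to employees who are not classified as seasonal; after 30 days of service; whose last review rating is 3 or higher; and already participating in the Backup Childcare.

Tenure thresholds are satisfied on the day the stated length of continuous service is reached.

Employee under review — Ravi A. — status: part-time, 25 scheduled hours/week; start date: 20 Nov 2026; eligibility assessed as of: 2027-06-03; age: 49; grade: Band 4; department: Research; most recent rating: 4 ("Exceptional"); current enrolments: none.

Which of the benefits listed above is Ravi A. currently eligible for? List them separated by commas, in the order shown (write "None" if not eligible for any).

RSU Program

Service from 20 Nov 2026 to 2027-06-03: 195 days.
RSU Program — status part-time ✓ (not excluded); service 195 days ≥ 1 month (≈30 days) ✓ → eligible.
Education Assistance — status part-time ✗ (requires seasonal or temporary) → not eligible.
Backup Childcare — status part-time ✓ (not excluded); service 195 days ≥ 180 days ✓; grade Band 4 < Band 5 ✗ → not eligible.
Spot Bonus Program — service 195 days < 24 months (≈720 days) ✗ → not eligible.
Stock Option Plan — status part-time ✓ (not excluded); service 195 days ≥ 30 days ✓; rating 4 ≥ 3 ✓; not enrolled in Backup Childcare ✗ → not eligible.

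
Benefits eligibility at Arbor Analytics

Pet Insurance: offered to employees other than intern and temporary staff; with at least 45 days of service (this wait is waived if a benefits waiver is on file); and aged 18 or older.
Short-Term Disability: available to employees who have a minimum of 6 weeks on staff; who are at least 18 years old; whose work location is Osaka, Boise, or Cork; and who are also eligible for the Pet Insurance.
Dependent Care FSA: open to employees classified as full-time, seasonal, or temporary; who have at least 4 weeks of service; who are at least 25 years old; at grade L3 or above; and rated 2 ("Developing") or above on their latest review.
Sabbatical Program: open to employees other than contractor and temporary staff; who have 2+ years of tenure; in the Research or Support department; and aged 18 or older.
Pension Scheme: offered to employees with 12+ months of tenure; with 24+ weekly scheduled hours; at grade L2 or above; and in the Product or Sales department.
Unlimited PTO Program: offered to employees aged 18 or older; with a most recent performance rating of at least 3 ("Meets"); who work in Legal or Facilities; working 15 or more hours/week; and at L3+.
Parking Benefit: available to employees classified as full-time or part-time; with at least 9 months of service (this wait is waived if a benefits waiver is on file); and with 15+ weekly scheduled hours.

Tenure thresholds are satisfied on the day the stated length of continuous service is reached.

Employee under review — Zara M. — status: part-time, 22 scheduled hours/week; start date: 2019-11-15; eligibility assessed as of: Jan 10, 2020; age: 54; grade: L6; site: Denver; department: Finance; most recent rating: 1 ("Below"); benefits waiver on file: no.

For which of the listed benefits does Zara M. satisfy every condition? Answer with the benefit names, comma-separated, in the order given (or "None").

Service from 2019-11-15 to Jan 10, 2020: 56 days.
Pet Insurance — status part-time ✓ (not excluded); no waiver, service 56 days ≥ 45 days ✓; age 54 ≥ 18 ✓ → eligible.
Short-Term Disability — service 56 days ≥ 6 weeks (≈42 days) ✓; age 54 ≥ 18 ✓; site Denver ✗ (not Osaka, Boise, or Cork) → not eligible.
Dependent Care FSA — status part-time ✗ (requires full-time, seasonal, or temporary) → not eligible.
Sabbatical Program — status part-time ✓ (not excluded); service 56 days < 2 years (≈730 days) ✗ → not eligible.
Pension Scheme — service 56 days < 12 months (≈360 days) ✗ → not eligible.
Unlimited PTO Program — age 54 ≥ 18 ✓; rating 1 < 3 ✗ → not eligible.
Parking Benefit — status part-time ✓; no waiver, service 56 days < 9 months (≈270 days) ✗ → not eligible.

Pet Insurance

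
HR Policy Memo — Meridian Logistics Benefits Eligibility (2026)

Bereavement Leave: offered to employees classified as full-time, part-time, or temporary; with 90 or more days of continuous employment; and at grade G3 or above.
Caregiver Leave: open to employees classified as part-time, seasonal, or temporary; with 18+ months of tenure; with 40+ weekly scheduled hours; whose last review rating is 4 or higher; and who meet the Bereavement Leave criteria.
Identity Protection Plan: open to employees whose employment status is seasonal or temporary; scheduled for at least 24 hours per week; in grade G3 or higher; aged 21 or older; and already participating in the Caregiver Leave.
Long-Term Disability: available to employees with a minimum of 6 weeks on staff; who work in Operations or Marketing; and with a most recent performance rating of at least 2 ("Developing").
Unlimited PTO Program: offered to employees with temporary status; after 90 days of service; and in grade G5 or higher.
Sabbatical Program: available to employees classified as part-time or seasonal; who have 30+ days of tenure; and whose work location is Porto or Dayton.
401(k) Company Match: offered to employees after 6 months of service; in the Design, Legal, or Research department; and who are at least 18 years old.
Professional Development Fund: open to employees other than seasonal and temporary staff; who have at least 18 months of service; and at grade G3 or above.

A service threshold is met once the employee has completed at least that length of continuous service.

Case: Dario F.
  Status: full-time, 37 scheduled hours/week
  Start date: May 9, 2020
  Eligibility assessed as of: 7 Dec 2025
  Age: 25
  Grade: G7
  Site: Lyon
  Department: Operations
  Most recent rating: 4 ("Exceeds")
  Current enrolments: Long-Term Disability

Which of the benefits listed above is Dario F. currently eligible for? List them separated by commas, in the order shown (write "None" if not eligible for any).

Service from May 9, 2020 to 7 Dec 2025: 2038 days.
Bereavement Leave — status full-time ✓; service 2038 days ≥ 90 days ✓; grade G7 ≥ G3 ✓ → eligible.
Caregiver Leave — status full-time ✗ (requires part-time, seasonal, or temporary) → not eligible.
Identity Protection Plan — status full-time ✗ (requires seasonal or temporary) → not eligible.
Long-Term Disability — service 2038 days ≥ 6 weeks (≈42 days) ✓; dept Operations ✓; rating 4 ≥ 2 ✓ → eligible.
Unlimited PTO Program — status full-time ✗ (requires temporary) → not eligible.
Sabbatical Program — status full-time ✗ (requires part-time or seasonal) → not eligible.
401(k) Company Match — service 2038 days ≥ 6 months (≈180 days) ✓; dept Operations ✗ → not eligible.
Professional Development Fund — status full-time ✓ (not excluded); service 2038 days ≥ 18 months (≈540 days) ✓; grade G7 ≥ G3 ✓ → eligible.

Bereavement Leave, Long-Term Disability, Professional Development Fund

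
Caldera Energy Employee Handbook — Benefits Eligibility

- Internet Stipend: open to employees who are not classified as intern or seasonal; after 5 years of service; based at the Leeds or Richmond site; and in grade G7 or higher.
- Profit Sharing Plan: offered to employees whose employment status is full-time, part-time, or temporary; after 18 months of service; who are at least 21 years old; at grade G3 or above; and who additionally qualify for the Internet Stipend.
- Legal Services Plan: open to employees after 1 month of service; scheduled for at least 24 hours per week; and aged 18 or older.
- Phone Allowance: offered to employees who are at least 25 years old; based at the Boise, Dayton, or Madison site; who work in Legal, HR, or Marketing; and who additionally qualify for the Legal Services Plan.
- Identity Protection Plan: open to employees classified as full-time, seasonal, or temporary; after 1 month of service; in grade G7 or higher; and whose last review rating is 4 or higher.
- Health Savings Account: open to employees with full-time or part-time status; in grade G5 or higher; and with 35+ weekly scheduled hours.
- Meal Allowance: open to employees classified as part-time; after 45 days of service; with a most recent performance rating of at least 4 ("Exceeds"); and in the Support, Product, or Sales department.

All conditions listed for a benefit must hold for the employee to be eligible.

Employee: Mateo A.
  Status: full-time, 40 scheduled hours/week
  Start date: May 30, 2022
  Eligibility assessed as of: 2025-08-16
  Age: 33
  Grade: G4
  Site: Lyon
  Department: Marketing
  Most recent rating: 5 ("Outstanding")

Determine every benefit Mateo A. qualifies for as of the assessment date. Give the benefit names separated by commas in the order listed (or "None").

Service from May 30, 2022 to 2025-08-16: 1174 days.
Internet Stipend — status full-time ✓ (not excluded); service 1174 days < 5 years (≈1825 days) ✗ → not eligible.
Profit Sharing Plan — status full-time ✓; service 1174 days ≥ 18 months (≈540 days) ✓; age 33 ≥ 21 ✓; grade G4 ≥ G3 ✓; not eligible for Internet Stipend ✗ → not eligible.
Legal Services Plan — service 1174 days ≥ 1 month (≈30 days) ✓; 40 hrs/wk ≥ 24 ✓; age 33 ≥ 18 ✓ → eligible.
Phone Allowance — age 33 ≥ 25 ✓; site Lyon ✗ (not Boise, Dayton, or Madison) → not eligible.
Identity Protection Plan — status full-time ✓; service 1174 days ≥ 1 month (≈30 days) ✓; grade G4 < G7 ✗ → not eligible.
Health Savings Account — status full-time ✓; grade G4 < G5 ✗ → not eligible.
Meal Allowance — status full-time ✗ (requires part-time) → not eligible.

Legal Services Plan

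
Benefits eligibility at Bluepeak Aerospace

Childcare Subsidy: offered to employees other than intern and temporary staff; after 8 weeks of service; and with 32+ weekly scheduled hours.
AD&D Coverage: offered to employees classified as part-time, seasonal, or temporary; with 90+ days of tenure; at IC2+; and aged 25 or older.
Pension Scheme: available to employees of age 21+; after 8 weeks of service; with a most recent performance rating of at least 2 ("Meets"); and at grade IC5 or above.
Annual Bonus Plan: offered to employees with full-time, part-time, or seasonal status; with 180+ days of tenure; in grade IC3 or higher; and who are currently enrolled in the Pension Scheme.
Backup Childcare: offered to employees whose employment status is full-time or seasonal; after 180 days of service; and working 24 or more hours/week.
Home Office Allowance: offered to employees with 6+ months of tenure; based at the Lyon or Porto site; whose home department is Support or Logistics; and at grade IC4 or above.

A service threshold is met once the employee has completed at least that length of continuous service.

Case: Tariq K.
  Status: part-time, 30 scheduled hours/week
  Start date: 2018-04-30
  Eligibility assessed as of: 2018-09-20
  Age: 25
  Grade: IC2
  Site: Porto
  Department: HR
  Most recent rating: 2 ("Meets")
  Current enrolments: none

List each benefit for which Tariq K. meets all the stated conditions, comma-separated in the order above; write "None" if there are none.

Service from 2018-04-30 to 2018-09-20: 143 days.
Childcare Subsidy — status part-time ✓ (not excluded); service 143 days ≥ 8 weeks (≈56 days) ✓; 30 hrs/wk < 32 ✗ → not eligible.
AD&D Coverage — status part-time ✓; service 143 days ≥ 90 days ✓; grade IC2 ≥ IC2 ✓; age 25 ≥ 25 ✓ → eligible.
Pension Scheme — age 25 ≥ 21 ✓; service 143 days ≥ 8 weeks (≈56 days) ✓; rating 2 ≥ 2 ✓; grade IC2 < IC5 ✗ → not eligible.
Annual Bonus Plan — status part-time ✓; service 143 days < 180 days ✗ → not eligible.
Backup Childcare — status part-time ✗ (requires full-time or seasonal) → not eligible.
Home Office Allowance — service 143 days < 6 months (≈180 days) ✗ → not eligible.

AD&D Coverage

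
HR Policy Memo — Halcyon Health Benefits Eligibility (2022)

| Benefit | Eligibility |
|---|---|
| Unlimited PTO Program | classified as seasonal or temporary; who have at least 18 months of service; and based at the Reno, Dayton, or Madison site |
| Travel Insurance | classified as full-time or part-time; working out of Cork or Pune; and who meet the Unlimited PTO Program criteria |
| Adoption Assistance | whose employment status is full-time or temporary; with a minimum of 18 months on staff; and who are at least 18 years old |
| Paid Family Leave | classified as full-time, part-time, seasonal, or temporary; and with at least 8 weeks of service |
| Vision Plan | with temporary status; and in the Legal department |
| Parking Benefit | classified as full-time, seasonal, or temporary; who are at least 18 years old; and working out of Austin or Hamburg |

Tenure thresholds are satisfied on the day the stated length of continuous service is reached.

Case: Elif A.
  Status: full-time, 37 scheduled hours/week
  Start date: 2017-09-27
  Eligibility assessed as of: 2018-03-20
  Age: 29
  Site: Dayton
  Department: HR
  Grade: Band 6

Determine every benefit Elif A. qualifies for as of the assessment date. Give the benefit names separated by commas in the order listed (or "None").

Paid Family Leave

Service from 2017-09-27 to 2018-03-20: 174 days.
Unlimited PTO Program — status full-time ✗ (requires seasonal or temporary) → not eligible.
Travel Insurance — status full-time ✓; site Dayton ✗ (not Cork or Pune) → not eligible.
Adoption Assistance — status full-time ✓; service 174 days < 18 months (≈540 days) ✗ → not eligible.
Paid Family Leave — status full-time ✓; service 174 days ≥ 8 weeks (≈56 days) ✓ → eligible.
Vision Plan — status full-time ✗ (requires temporary) → not eligible.
Parking Benefit — status full-time ✓; age 29 ≥ 18 ✓; site Dayton ✗ (not Austin or Hamburg) → not eligible.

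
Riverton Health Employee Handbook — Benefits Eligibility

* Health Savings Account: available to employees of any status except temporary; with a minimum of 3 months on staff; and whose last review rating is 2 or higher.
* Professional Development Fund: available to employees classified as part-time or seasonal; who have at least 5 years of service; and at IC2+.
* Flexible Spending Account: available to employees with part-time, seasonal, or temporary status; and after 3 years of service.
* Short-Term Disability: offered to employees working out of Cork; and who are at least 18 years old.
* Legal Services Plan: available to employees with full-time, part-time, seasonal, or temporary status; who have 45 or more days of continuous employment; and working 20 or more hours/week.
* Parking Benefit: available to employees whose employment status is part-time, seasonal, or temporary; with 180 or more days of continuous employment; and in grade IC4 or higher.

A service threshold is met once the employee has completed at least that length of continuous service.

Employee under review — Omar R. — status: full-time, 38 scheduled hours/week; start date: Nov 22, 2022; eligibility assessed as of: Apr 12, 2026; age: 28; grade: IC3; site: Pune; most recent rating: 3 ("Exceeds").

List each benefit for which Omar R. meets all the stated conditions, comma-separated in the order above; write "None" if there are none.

Health Savings Account, Legal Services Plan

Service from Nov 22, 2022 to Apr 12, 2026: 1237 days.
Health Savings Account — status full-time ✓ (not excluded); service 1237 days ≥ 3 months (≈90 days) ✓; rating 3 ≥ 2 ✓ → eligible.
Professional Development Fund — status full-time ✗ (requires part-time or seasonal) → not eligible.
Flexible Spending Account — status full-time ✗ (requires part-time, seasonal, or temporary) → not eligible.
Short-Term Disability — site Pune ✗ (not Cork) → not eligible.
Legal Services Plan — status full-time ✓; service 1237 days ≥ 45 days ✓; 38 hrs/wk ≥ 20 ✓ → eligible.
Parking Benefit — status full-time ✗ (requires part-time, seasonal, or temporary) → not eligible.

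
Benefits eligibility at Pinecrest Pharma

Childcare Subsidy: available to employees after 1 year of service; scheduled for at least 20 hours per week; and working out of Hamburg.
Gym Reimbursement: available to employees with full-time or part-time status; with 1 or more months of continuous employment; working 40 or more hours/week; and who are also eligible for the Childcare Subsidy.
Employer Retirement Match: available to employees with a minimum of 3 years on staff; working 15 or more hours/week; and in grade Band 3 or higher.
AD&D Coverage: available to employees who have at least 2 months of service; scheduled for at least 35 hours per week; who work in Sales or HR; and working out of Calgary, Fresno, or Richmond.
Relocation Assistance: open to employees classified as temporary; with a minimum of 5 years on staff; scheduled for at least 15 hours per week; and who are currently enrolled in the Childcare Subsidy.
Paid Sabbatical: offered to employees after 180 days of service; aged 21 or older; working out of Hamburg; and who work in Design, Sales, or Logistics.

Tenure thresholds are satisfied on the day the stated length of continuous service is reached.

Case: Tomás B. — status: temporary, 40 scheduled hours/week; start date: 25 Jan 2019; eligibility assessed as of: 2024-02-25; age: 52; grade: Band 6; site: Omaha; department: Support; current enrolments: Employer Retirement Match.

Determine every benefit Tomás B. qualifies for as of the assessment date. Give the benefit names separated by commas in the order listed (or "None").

Service from 25 Jan 2019 to 2024-02-25: 1857 days.
Childcare Subsidy — service 1857 days ≥ 1 year (≈365 days) ✓; 40 hrs/wk ≥ 20 ✓; site Omaha ✗ (not Hamburg) → not eligible.
Gym Reimbursement — status temporary ✗ (requires full-time or part-time) → not eligible.
Employer Retirement Match — service 1857 days ≥ 3 years (≈1095 days) ✓; 40 hrs/wk ≥ 15 ✓; grade Band 6 ≥ Band 3 ✓ → eligible.
AD&D Coverage — service 1857 days ≥ 2 months (≈60 days) ✓; 40 hrs/wk ≥ 35 ✓; dept Support ✗ → not eligible.
Relocation Assistance — status temporary ✓; service 1857 days ≥ 5 years (≈1825 days) ✓; 40 hrs/wk ≥ 15 ✓; not enrolled in Childcare Subsidy ✗ → not eligible.
Paid Sabbatical — service 1857 days ≥ 180 days ✓; age 52 ≥ 21 ✓; site Omaha ✗ (not Hamburg) → not eligible.

Employer Retirement Match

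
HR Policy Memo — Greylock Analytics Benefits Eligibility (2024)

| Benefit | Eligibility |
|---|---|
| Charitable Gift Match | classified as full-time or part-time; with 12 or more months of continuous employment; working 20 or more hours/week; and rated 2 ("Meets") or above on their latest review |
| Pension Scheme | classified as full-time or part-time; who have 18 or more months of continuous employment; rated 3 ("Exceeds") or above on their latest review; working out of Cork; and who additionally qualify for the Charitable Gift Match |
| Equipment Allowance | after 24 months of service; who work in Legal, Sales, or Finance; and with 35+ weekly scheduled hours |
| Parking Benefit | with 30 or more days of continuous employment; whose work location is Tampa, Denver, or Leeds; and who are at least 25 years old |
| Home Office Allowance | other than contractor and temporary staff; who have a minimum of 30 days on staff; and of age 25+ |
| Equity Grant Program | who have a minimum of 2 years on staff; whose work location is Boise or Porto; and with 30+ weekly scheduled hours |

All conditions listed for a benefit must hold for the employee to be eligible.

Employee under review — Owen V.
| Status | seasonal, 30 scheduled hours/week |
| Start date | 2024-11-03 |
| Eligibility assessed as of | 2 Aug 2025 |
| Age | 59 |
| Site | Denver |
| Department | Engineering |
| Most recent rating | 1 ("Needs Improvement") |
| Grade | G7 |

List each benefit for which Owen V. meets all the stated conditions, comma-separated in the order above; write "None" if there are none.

Service from 2024-11-03 to 2 Aug 2025: 272 days.
Charitable Gift Match — status seasonal ✗ (requires full-time or part-time) → not eligible.
Pension Scheme — status seasonal ✗ (requires full-time or part-time) → not eligible.
Equipment Allowance — service 272 days < 24 months (≈720 days) ✗ → not eligible.
Parking Benefit — service 272 days ≥ 30 days ✓; site Denver ✓; age 59 ≥ 25 ✓ → eligible.
Home Office Allowance — status seasonal ✓ (not excluded); service 272 days ≥ 30 days ✓; age 59 ≥ 25 ✓ → eligible.
Equity Grant Program — service 272 days < 2 years (≈730 days) ✗ → not eligible.

Parking Benefit, Home Office Allowance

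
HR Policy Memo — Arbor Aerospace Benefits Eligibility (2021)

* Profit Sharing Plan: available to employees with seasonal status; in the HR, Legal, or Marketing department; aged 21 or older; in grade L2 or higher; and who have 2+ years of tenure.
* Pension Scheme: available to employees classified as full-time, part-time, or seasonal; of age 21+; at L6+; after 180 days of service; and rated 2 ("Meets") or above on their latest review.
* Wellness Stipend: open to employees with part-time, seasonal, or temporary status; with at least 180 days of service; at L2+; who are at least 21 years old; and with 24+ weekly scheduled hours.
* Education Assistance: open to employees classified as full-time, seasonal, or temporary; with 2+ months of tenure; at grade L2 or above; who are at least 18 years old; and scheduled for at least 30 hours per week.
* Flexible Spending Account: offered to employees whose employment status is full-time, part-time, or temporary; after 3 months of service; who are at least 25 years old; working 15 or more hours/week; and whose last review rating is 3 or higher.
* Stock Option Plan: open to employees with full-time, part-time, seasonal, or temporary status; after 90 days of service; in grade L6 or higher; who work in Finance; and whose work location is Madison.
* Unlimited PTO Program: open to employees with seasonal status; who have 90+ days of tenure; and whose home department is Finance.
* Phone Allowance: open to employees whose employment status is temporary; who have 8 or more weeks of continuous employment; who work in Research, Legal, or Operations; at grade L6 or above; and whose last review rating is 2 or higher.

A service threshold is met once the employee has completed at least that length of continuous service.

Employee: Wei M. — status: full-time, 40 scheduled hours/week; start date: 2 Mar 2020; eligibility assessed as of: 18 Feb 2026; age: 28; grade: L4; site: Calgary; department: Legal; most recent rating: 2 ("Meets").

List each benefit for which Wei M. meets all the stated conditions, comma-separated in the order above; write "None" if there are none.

Service from 2 Mar 2020 to 18 Feb 2026: 2179 days.
Profit Sharing Plan — status full-time ✗ (requires seasonal) → not eligible.
Pension Scheme — status full-time ✓; age 28 ≥ 21 ✓; grade L4 < L6 ✗ → not eligible.
Wellness Stipend — status full-time ✗ (requires part-time, seasonal, or temporary) → not eligible.
Education Assistance — status full-time ✓; service 2179 days ≥ 2 months (≈60 days) ✓; grade L4 ≥ L2 ✓; age 28 ≥ 18 ✓; 40 hrs/wk ≥ 30 ✓ → eligible.
Flexible Spending Account — status full-time ✓; service 2179 days ≥ 3 months (≈90 days) ✓; age 28 ≥ 25 ✓; 40 hrs/wk ≥ 15 ✓; rating 2 < 3 ✗ → not eligible.
Stock Option Plan — status full-time ✓; service 2179 days ≥ 90 days ✓; grade L4 < L6 ✗ → not eligible.
Unlimited PTO Program — status full-time ✗ (requires seasonal) → not eligible.
Phone Allowance — status full-time ✗ (requires temporary) → not eligible.

Education Assistance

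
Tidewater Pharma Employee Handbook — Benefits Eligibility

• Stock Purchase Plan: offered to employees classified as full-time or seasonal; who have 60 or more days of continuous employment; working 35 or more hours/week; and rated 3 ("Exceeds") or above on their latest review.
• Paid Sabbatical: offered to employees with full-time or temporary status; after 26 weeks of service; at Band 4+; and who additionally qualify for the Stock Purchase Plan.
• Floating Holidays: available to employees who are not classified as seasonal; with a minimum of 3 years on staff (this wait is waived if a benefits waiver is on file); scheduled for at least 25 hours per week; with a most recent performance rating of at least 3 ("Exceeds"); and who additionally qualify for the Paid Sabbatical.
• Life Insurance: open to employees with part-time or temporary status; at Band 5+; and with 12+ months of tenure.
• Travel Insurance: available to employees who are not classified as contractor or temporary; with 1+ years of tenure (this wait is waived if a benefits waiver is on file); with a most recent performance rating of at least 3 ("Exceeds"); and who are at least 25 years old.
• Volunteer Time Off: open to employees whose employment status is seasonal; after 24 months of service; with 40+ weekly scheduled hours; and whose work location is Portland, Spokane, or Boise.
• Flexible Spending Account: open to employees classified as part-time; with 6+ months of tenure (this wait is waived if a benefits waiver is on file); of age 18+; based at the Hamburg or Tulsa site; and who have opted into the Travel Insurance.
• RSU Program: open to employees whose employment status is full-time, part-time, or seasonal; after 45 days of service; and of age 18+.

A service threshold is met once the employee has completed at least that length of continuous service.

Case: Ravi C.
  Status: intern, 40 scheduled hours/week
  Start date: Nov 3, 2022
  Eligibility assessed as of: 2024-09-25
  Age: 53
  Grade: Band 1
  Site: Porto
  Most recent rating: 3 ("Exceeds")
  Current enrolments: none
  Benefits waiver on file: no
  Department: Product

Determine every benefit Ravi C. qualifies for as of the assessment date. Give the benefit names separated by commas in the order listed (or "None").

Service from Nov 3, 2022 to 2024-09-25: 692 days.
Stock Purchase Plan — status intern ✗ (requires full-time or seasonal) → not eligible.
Paid Sabbatical — status intern ✗ (requires full-time or temporary) → not eligible.
Floating Holidays — status intern ✓ (not excluded); no waiver, service 692 days < 3 years (≈1095 days) ✗ → not eligible.
Life Insurance — status intern ✗ (requires part-time or temporary) → not eligible.
Travel Insurance — status intern ✓ (not excluded); no waiver, service 692 days ≥ 1 year (≈365 days) ✓; rating 3 ≥ 3 ✓; age 53 ≥ 25 ✓ → eligible.
Volunteer Time Off — status intern ✗ (requires seasonal) → not eligible.
Flexible Spending Account — status intern ✗ (requires part-time) → not eligible.
RSU Program — status intern ✗ (requires full-time, part-time, or seasonal) → not eligible.

Travel Insurance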